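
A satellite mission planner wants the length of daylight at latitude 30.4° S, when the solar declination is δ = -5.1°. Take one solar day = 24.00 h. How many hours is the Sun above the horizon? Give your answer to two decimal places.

12.40 h

cos H₀ = −tan φ · tan δ = −tan(-30.4°) × tan(-5.100°) = -0.0524, so H₀ = 1.6232 rad = 93.00°.
Daylight = 2H₀/(2π) × 24.00 h = (1.6232/π) × 24.00 = 12.40 h.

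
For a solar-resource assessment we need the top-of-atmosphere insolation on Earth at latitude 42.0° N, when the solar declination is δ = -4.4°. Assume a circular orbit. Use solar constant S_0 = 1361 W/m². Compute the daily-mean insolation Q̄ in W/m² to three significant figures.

cos h₀ = −tan(+42.0°) tan(-4.400°) = 0.0693, h₀ = 1.5015 rad.
Bracket: h₀ sin ϕ sin δ + cos ϕ cos δ sin h₀ = 1.5015×0.66913×-0.07672 + 0.74314×0.99705×0.99760 = -0.077080 + 0.739169 = 0.662089.
Q̄ = (S_0/π) × [bracket] = (1361/π) × 0.662089 = 286.8 W/m².

Q̄ ≈ 287 W/m²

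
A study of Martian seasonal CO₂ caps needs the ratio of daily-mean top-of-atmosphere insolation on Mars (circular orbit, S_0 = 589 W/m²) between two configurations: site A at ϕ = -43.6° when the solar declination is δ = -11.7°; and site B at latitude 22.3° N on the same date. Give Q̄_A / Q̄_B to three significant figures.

— Configuration A (ϕ=-43.6°):
cos h₀ = −tan(-43.6°) tan(-11.700°) = -0.1972, h₀ = 1.7693 rad.
Bracket: h₀ sin ϕ sin δ + cos ϕ cos δ sin h₀ = 1.7693×-0.68962×-0.20279 + 0.72417×0.97922×0.98036 = 0.247433 + 0.695195 = 0.942628.
Q̄ = (S_0/π) × [bracket] = (589/π) × 0.942628 = 176.73 W/m².
— Configuration B (ϕ=+22.3°):
cos h₀ = −tan(+22.3°) tan(-11.700°) = 0.0849, h₀ = 1.4858 rad.
Bracket: h₀ sin ϕ sin δ + cos ϕ cos δ sin h₀ = 1.4858×0.37946×-0.20279 + 0.92521×0.97922×0.99639 = -0.114333 + 0.902714 = 0.788381.
Q̄ = (S_0/π) × [bracket] = (589/π) × 0.788381 = 147.81 W/m².
Ratio Q̄_A / Q̄_B = 176.73 / 147.81 = 1.196.

Q̄_A / Q̄_B ≈ 1.20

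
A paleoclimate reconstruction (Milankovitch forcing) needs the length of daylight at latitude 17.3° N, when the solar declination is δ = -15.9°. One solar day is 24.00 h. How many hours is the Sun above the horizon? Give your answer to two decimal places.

11.32 h

cos h₀ = −tan ϕ · tan δ = −tan(+17.3°) × tan(-15.900°) = 0.0887, so h₀ = 1.4820 rad = 84.91°.
Daylight = 2h₀/(2π) × 24.00 h = (1.4820/π) × 24.00 = 11.32 h.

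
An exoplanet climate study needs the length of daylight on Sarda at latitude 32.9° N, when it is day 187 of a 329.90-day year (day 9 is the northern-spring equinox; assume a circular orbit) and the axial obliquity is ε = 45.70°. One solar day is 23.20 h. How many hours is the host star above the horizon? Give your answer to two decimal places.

Solar longitude: L_s = 360° × (187 − 9)/329.90 = 194.241°.
sin δ = sin 45.70° × sin 194.241° = -0.17606, so δ = -10.140°.
cos h₀ = −tan ϕ · tan δ = −tan(+32.9°) × tan(-10.140°) = 0.1157, so h₀ = 1.4548 rad = 83.36°.
Daylight = 2h₀/(2π) × 23.20 h = (1.4548/π) × 23.20 = 10.74 h.

10.74 h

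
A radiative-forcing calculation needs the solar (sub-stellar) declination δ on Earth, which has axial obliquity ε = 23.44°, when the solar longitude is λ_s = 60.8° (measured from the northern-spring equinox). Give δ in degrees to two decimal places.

δ = +20.32°

sin δ = sin ε · sin λ_s = sin 23.44° × sin 60.8° = 0.347238.
δ = arcsin(0.347238) = +20.32°.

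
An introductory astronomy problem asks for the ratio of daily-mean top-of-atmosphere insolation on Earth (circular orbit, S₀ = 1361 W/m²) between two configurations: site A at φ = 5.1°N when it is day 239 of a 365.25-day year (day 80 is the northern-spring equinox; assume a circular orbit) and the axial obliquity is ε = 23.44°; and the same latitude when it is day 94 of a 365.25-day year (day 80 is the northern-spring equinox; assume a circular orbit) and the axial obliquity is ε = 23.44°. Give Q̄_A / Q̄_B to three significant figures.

— Configuration A (φ=+5.1°):
Solar longitude: λ_s = 360° × (239 − 80)/365.25 = 156.715°.
sin δ = sin 23.44° × sin 156.715° = 0.15725, so δ = +9.047°.
cos H₀ = −tan(+5.1°) tan(+9.047°) = -0.0142, H₀ = 1.5850 rad.
Bracket: H₀ sin φ sin δ + cos φ cos δ sin H₀ = 1.5850×0.08889×0.15725 + 0.99604×0.98756×0.99990 = 0.022155 + 0.983551 = 1.005706.
Q̄ = (S₀/π) × [bracket] = (1361/π) × 1.005706 = 435.69 W/m².
— Configuration B (φ=+5.1°):
Solar longitude: λ_s = 360° × (94 − 80)/365.25 = 13.799°.
sin δ = sin 23.44° × sin 13.799° = 0.09488, so δ = +5.444°.
cos H₀ = −tan(+5.1°) tan(+5.444°) = -0.0085, H₀ = 1.5793 rad.
Bracket: H₀ sin φ sin δ + cos φ cos δ sin H₀ = 1.5793×0.08889×0.09488 + 0.99604×0.99549×0.99996 = 0.013320 + 0.991508 = 1.004828.
Q̄ = (S₀/π) × [bracket] = (1361/π) × 1.004828 = 435.31 W/m².
Ratio Q̄_A / Q̄_B = 435.69 / 435.31 = 1.001.

Q̄_A / Q̄_B ≈ 1.00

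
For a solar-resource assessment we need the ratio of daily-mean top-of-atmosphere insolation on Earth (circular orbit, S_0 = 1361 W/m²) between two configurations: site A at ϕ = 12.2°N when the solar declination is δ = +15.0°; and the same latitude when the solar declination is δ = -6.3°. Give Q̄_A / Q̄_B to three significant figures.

Q̄_A / Q̄_B ≈ 1.10

— Configuration A (ϕ=+12.2°):
cos h₀ = −tan(+12.2°) tan(+15.000°) = -0.0579, h₀ = 1.6288 rad.
Bracket: h₀ sin ϕ sin δ + cos ϕ cos δ sin h₀ = 1.6288×0.21132×0.25882 + 0.97742×0.96593×0.99832 = 0.089085 + 0.942533 = 1.031618.
Q̄ = (S_0/π) × [bracket] = (1361/π) × 1.031618 = 446.92 W/m².
— Configuration B (ϕ=+12.2°):
cos h₀ = −tan(+12.2°) tan(-6.300°) = 0.0239, h₀ = 1.5469 rad.
Bracket: h₀ sin ϕ sin δ + cos ϕ cos δ sin h₀ = 1.5469×0.21132×-0.10973 + 0.97742×0.99396×0.99972 = -0.035870 + 0.971244 = 0.935374.
Q̄ = (S_0/π) × [bracket] = (1361/π) × 0.935374 = 405.22 W/m².
Ratio Q̄_A / Q̄_B = 446.92 / 405.22 = 1.103.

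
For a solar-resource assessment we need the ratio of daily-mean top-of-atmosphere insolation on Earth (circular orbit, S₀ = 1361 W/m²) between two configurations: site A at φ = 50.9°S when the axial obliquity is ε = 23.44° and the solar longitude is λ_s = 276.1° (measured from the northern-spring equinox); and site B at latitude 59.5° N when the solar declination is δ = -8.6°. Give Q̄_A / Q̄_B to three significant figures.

— Configuration A (φ=-50.9°):
Solar declination: sin δ = sin ε · sin λ_s = sin 23.44° × sin 276.1° = -0.39554, so δ = -23.299°.
cos H₀ = −tan(-50.9°) tan(-23.299°) = -0.5299, H₀ = 2.1293 rad.
Bracket: H₀ sin φ sin δ + cos φ cos δ sin H₀ = 2.1293×-0.77605×-0.39554 + 0.63068×0.91845×0.84805 = 0.653607 + 0.491231 = 1.144838.
Q̄ = (S₀/π) × [bracket] = (1361/π) × 1.144838 = 495.97 W/m².
— Configuration B (φ=+59.5°):
cos H₀ = −tan(+59.5°) tan(-8.600°) = 0.2567, H₀ = 1.3111 rad.
Bracket: H₀ sin φ sin δ + cos φ cos δ sin H₀ = 1.3111×0.86163×-0.14954 + 0.50754×0.98876×0.96648 = -0.168933 + 0.485014 = 0.316081.
Q̄ = (S₀/π) × [bracket] = (1361/π) × 0.316081 = 136.93 W/m².
Ratio Q̄_A / Q̄_B = 495.97 / 136.93 = 3.622.

Q̄_A / Q̄_B ≈ 3.62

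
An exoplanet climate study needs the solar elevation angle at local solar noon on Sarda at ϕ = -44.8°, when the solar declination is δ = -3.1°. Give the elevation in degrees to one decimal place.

At local noon the hour angle is zero, so the zenith angle equals |ϕ − δ| = |-44.8° − (-3.100°)| = 41.700°.
Elevation = 90° − 41.700° = 48.3°.

48.3°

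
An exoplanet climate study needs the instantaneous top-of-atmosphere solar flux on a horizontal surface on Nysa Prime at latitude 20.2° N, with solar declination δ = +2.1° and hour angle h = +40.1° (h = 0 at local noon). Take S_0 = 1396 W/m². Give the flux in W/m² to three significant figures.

cos θ_z = sin ϕ sin δ + cos ϕ cos δ cos h = 0.012653 + 0.717391 = 0.730044.
Flux = S_0 · cos θ_z = 1396 × 0.730044 = 1019 W/m².

1.02e+03 W/m²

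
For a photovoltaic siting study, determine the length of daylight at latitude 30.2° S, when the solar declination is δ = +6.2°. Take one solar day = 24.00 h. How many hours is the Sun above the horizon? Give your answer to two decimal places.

11.52 h

cos H₀ = −tan φ · tan δ = −tan(-30.2°) × tan(+6.200°) = 0.0632, so H₀ = 1.5075 rad = 86.37°.
Daylight = 2H₀/(2π) × 24.00 h = (1.5075/π) × 24.00 = 11.52 h.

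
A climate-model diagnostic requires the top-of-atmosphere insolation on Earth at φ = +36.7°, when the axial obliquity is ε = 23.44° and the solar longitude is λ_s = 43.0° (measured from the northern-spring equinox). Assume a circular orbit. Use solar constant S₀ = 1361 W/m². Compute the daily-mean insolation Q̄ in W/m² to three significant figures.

Q̄ ≈ 452 W/m²

Solar declination: sin δ = sin ε · sin λ_s = sin 23.44° × sin 43.0° = 0.27129, so δ = +15.741°.
cos H₀ = −tan(+36.7°) tan(+15.741°) = -0.2101, H₀ = 1.7825 rad.
Bracket: H₀ sin φ sin δ + cos φ cos δ sin H₀ = 1.7825×0.59763×0.27129 + 0.80178×0.96250×0.97768 = 0.288999 + 0.754489 = 1.043488.
Q̄ = (S₀/π) × [bracket] = (1361/π) × 1.043488 = 452.1 W/m².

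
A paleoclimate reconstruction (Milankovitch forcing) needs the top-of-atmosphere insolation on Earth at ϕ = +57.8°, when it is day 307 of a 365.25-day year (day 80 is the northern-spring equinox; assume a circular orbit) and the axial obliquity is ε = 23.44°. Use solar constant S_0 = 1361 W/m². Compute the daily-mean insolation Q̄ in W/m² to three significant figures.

Solar longitude: L_s = 360° × (307 − 80)/365.25 = 223.737°.
sin δ = sin 23.44° × sin 223.737° = -0.27501, so δ = -15.963°.
cos h₀ = −tan(+57.8°) tan(-15.963°) = 0.4542, h₀ = 1.0993 rad.
Bracket: h₀ sin ϕ sin δ + cos ϕ cos δ sin h₀ = 1.0993×0.84619×-0.27501 + 0.53288×0.96144×0.89089 = -0.255819 + 0.456432 = 0.200613.
Q̄ = (S_0/π) × [bracket] = (1361/π) × 0.200613 = 86.91 W/m².

Q̄ ≈ 86.9 W/m²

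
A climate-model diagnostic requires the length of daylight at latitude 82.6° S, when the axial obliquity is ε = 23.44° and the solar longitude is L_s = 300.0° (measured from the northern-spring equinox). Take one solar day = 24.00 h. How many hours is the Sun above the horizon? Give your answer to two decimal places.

Solar declination: sin δ = sin ε · sin L_s = sin 23.44° × sin 300.0° = -0.34449, so δ = -20.151°.
Sunrise equation: cos h₀ = −tan ϕ · tan δ = -2.8254 ≤ −1, so the Sun never sets (polar day) and h₀ = π.
Daylight = 2h₀/(2π) × 24.00 h = (3.1416/π) × 24.00 = 24.00 h.

24.00 h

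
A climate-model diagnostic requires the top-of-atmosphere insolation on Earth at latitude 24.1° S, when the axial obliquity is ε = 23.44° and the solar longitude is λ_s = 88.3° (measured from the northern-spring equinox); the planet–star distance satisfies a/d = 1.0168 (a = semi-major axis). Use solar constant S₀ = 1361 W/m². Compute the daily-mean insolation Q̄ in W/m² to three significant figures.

Solar declination: sin δ = sin ε · sin λ_s = sin 23.44° × sin 88.3° = 0.39761, so δ = +23.429°.
cos H₀ = −tan(-24.1°) tan(+23.429°) = 0.1938, H₀ = 1.3757 rad.
Bracket: H₀ sin φ sin δ + cos φ cos δ sin H₀ = 1.3757×-0.40833×0.39761 + 0.91283×0.91755×0.98103 = -0.223353 + 0.821679 = 0.598326.
Inverse-square distance factor (a/d)² = 1.0168² = 1.033882.
Q̄ = (S₀/π) × 1.033882 × [bracket] = (1361/π) × 1.033882 × 0.598326 = 268.0 W/m².

Q̄ ≈ 268 W/m²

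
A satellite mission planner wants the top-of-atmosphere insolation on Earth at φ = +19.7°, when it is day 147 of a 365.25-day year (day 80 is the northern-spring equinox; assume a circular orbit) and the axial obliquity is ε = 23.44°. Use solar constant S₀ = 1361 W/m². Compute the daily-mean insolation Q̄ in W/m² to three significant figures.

Solar longitude: λ_s = 360° × (147 − 80)/365.25 = 66.037°.
sin δ = sin 23.44° × sin 66.037° = 0.36350, so δ = +21.315°.
cos H₀ = −tan(+19.7°) tan(+21.315°) = -0.1397, H₀ = 1.7110 rad.
Bracket: H₀ sin φ sin δ + cos φ cos δ sin H₀ = 1.7110×0.33710×0.36350 + 0.94147×0.93159×0.99019 = 0.209659 + 0.868460 = 1.078119.
Q̄ = (S₀/π) × [bracket] = (1361/π) × 1.078119 = 467.1 W/m².

Q̄ ≈ 467 W/m²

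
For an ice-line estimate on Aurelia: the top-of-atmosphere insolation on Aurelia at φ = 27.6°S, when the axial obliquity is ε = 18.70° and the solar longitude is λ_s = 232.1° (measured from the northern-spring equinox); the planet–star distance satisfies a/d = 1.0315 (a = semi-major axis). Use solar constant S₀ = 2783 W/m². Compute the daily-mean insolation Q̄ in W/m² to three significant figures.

Q̄ ≈ 989 W/m²

Solar declination: sin δ = sin ε · sin λ_s = sin 18.70° × sin 232.1° = -0.25299, so δ = -14.655°.
cos H₀ = −tan(-27.6°) tan(-14.655°) = -0.1367, H₀ = 1.7079 rad.
Bracket: H₀ sin φ sin δ + cos φ cos δ sin H₀ = 1.7079×-0.46330×-0.25299 + 0.88620×0.96747×0.99061 = 0.200183 + 0.849321 = 1.049504.
Inverse-square distance factor (a/d)² = 1.0315² = 1.063992.
Q̄ = (S₀/π) × 1.063992 × [bracket] = (2783/π) × 1.063992 × 1.049504 = 989.2 W/m².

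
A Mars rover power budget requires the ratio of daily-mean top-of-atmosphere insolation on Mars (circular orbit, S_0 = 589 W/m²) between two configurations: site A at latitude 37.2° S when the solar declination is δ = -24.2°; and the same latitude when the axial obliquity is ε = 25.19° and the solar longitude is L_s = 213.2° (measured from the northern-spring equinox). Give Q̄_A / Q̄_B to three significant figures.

Q̄_A / Q̄_B ≈ 1.15

— Configuration A (ϕ=-37.2°):
cos h₀ = −tan(-37.2°) tan(-24.200°) = -0.3411, h₀ = 1.9189 rad.
Bracket: h₀ sin ϕ sin δ + cos ϕ cos δ sin h₀ = 1.9189×-0.60460×-0.40992 + 0.79653×0.91212×0.94002 = 0.475576 + 0.682954 = 1.158530.
Q̄ = (S_0/π) × [bracket] = (589/π) × 1.158530 = 217.21 W/m².
— Configuration B (ϕ=-37.2°):
Solar declination: sin δ = sin ε · sin L_s = sin 25.19° × sin 213.2° = -0.23305, so δ = -13.477°.
cos h₀ = −tan(-37.2°) tan(-13.477°) = -0.1819, h₀ = 1.7537 rad.
Bracket: h₀ sin ϕ sin δ + cos ϕ cos δ sin h₀ = 1.7537×-0.60460×-0.23305 + 0.79653×0.97246×0.98332 = 0.247100 + 0.761673 = 1.008773.
Q̄ = (S_0/π) × [bracket] = (589/π) × 1.008773 = 189.13 W/m².
Ratio Q̄_A / Q̄_B = 217.21 / 189.13 = 1.148.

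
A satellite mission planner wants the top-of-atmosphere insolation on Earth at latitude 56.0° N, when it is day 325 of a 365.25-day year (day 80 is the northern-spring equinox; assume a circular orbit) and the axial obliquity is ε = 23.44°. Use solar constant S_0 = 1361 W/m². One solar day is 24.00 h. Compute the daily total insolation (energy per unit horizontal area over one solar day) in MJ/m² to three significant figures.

5.66 MJ/m²

Solar longitude: L_s = 360° × (325 − 80)/365.25 = 241.478°.
sin δ = sin 23.44° × sin 241.478° = -0.34951, so δ = -20.457°.
cos h₀ = −tan(+56.0°) tan(-20.457°) = 0.5531, h₀ = 0.9848 rad.
Bracket: h₀ sin ϕ sin δ + cos ϕ cos δ sin h₀ = 0.9848×0.82904×-0.34951 + 0.55919×0.93693×0.83315 = -0.285353 + 0.436506 = 0.151153.
Q̄ = (S_0/π) × [bracket] = (1361/π) × 0.151153 = 65.482 W/m².
Daily total = Q̄ × 24.00 h × 3600 s/h = 65.482 × 24.00 × 3600 / 10⁶ = 5.658 MJ/m².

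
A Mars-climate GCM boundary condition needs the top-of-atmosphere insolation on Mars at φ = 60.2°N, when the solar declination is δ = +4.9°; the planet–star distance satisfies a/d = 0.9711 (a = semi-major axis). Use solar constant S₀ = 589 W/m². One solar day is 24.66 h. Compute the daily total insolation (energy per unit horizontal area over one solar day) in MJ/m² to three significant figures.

9.69 MJ/m²

cos H₀ = −tan(+60.2°) tan(+4.900°) = -0.1497, H₀ = 1.7211 rad.
Bracket: H₀ sin φ sin δ + cos φ cos δ sin H₀ = 1.7211×0.86777×0.08542 + 0.49697×0.99635×0.98873 = 0.127576 + 0.489576 = 0.617152.
Inverse-square distance factor (a/d)² = 0.9711² = 0.943035.
Q̄ = (S₀/π) × 0.943035 × [bracket] = (589/π) × 0.943035 × 0.617152 = 109.12 W/m².
Daily total = Q̄ × 24.66 h × 3600 s/h = 109.12 × 24.66 × 3600 / 10⁶ = 9.687 MJ/m².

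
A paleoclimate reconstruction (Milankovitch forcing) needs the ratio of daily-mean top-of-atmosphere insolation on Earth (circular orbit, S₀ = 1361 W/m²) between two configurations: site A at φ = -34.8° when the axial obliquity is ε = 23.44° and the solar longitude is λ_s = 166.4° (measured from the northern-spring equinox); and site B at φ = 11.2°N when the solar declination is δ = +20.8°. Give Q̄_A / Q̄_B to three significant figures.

— Configuration A (φ=-34.8°):
Solar declination: sin δ = sin ε · sin λ_s = sin 23.44° × sin 166.4° = 0.09354, so δ = +5.367°.
cos H₀ = −tan(-34.8°) tan(+5.367°) = 0.0653, H₀ = 1.5055 rad.
Bracket: H₀ sin φ sin δ + cos φ cos δ sin H₀ = 1.5055×-0.57071×0.09354 + 0.82115×0.99562×0.99787 = -0.080370 + 0.815812 = 0.735442.
Q̄ = (S₀/π) × [bracket] = (1361/π) × 0.735442 = 318.61 W/m².
— Configuration B (φ=+11.2°):
cos H₀ = −tan(+11.2°) tan(+20.800°) = -0.0752, H₀ = 1.6461 rad.
Bracket: H₀ sin φ sin δ + cos φ cos δ sin H₀ = 1.6461×0.19423×0.35511 + 0.98096×0.93483×0.99717 = 0.113536 + 0.914436 = 1.027972.
Q̄ = (S₀/π) × [bracket] = (1361/π) × 1.027972 = 445.34 W/m².
Ratio Q̄_A / Q̄_B = 318.61 / 445.34 = 0.7154.

Q̄_A / Q̄_B ≈ 0.715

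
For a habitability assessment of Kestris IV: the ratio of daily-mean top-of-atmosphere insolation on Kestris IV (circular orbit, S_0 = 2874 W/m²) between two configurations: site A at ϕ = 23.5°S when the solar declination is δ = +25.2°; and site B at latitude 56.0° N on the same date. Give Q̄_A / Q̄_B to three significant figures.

— Configuration A (ϕ=-23.5°):
cos h₀ = −tan(-23.5°) tan(+25.200°) = 0.2046, h₀ = 1.3647 rad.
Bracket: h₀ sin ϕ sin δ + cos ϕ cos δ sin h₀ = 1.3647×-0.39875×0.42578 + 0.91706×0.90483×0.97884 = -0.231698 + 0.812225 = 0.580527.
Q̄ = (S_0/π) × [bracket] = (2874/π) × 0.580527 = 531.08 W/m².
— Configuration B (ϕ=+56.0°):
cos h₀ = −tan(+56.0°) tan(+25.200°) = -0.6976, h₀ = 2.3429 rad.
Bracket: h₀ sin ϕ sin δ + cos ϕ cos δ sin h₀ = 2.3429×0.82904×0.42578 + 0.55919×0.90483×0.71645 = 0.827017 + 0.362504 = 1.189521.
Q̄ = (S_0/π) × [bracket] = (2874/π) × 1.189521 = 1088.2 W/m².
Ratio Q̄_A / Q̄_B = 531.08 / 1088.2 = 0.4880.

Q̄_A / Q̄_B ≈ 0.488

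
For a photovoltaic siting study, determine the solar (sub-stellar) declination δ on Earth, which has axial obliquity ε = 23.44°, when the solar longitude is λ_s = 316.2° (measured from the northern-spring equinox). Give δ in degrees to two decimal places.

sin δ = sin ε · sin λ_s = sin 23.44° × sin 316.2° = -0.275327.
δ = arcsin(-0.275327) = -15.98°.

δ = -15.98°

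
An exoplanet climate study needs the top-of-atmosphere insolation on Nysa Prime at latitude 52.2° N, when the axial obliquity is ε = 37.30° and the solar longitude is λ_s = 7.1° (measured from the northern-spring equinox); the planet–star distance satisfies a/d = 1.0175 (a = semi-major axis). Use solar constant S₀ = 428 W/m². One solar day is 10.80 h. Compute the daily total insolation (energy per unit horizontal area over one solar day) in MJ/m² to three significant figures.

Solar declination: sin δ = sin ε · sin λ_s = sin 37.30° × sin 7.1° = 0.07490, so δ = +4.296°.
cos H₀ = −tan(+52.2°) tan(+4.296°) = -0.0968, H₀ = 1.6678 rad.
Bracket: H₀ sin φ sin δ + cos φ cos δ sin H₀ = 1.6678×0.79016×0.07490 + 0.61291×0.99719×0.99530 = 0.098705 + 0.608315 = 0.707020.
Inverse-square distance factor (a/d)² = 1.0175² = 1.035306.
Q̄ = (S₀/π) × 1.035306 × [bracket] = (428/π) × 1.035306 × 0.707020 = 99.723 W/m².
Daily total = Q̄ × 10.80 h × 3600 s/h = 99.723 × 10.80 × 3600 / 10⁶ = 3.877 MJ/m².

3.88 MJ/m²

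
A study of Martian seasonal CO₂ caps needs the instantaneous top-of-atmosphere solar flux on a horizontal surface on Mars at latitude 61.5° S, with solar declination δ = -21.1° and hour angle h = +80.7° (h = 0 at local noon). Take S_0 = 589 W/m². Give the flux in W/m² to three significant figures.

cos θ_z = sin ϕ sin δ + cos ϕ cos δ cos h = 0.316371 + 0.071941 = 0.388312.
Flux = S_0 · cos θ_z = 589 × 0.388312 = 228.7 W/m².

229 W/m²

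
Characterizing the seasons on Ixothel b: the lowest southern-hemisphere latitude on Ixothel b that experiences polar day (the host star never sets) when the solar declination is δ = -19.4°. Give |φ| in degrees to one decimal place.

|φ| = 70.6°

Polar day requires cos H₀ = −tan φ tan δ ≤ −1, i.e. tan φ tan δ ≥ 1.
The boundary is |tan φ| · |tan δ| = 1, so |φ| = 90° − |δ| = 90° − 19.4° = 70.6° in the southern hemisphere.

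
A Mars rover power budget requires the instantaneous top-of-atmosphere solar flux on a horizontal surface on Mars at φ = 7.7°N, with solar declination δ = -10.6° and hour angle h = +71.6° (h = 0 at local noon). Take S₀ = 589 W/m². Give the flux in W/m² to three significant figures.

cos θ_z = sin φ sin δ + cos φ cos δ cos h = -0.024647 + 0.307465 = 0.282818.
Flux = S₀ · cos θ_z = 589 × 0.282818 = 166.6 W/m².

167 W/m²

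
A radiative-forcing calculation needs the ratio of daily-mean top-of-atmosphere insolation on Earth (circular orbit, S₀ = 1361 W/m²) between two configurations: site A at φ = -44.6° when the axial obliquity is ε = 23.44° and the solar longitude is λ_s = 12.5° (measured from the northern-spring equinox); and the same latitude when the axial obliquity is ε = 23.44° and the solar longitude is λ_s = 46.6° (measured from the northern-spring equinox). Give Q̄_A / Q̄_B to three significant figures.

— Configuration A (φ=-44.6°):
Solar declination: sin δ = sin ε · sin λ_s = sin 23.44° × sin 12.5° = 0.08610, so δ = +4.939°.
cos H₀ = −tan(-44.6°) tan(+4.939°) = 0.0852, H₀ = 1.4855 rad.
Bracket: H₀ sin φ sin δ + cos φ cos δ sin H₀ = 1.4855×-0.70215×0.08610 + 0.71203×0.99629×0.99636 = -0.089806 + 0.706806 = 0.617000.
Q̄ = (S₀/π) × [bracket] = (1361/π) × 0.617000 = 267.30 W/m².
— Configuration B (φ=-44.6°):
Solar declination: sin δ = sin ε · sin λ_s = sin 23.44° × sin 46.6° = 0.28902, so δ = +16.799°.
cos H₀ = −tan(-44.6°) tan(+16.799°) = 0.2977, H₀ = 1.2685 rad.
Bracket: H₀ sin φ sin δ + cos φ cos δ sin H₀ = 1.2685×-0.70215×0.28902 + 0.71203×0.95732×0.95465 = -0.257424 + 0.650728 = 0.393304.
Q̄ = (S₀/π) × [bracket] = (1361/π) × 0.393304 = 170.39 W/m².
Ratio Q̄_A / Q̄_B = 267.30 / 170.39 = 1.569.

Q̄_A / Q̄_B ≈ 1.57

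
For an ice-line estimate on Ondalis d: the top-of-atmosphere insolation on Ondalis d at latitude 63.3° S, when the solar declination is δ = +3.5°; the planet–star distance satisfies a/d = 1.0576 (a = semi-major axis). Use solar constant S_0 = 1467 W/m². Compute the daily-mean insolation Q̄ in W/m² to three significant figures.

Q̄ ≈ 191 W/m²

cos h₀ = −tan(-63.3°) tan(+3.500°) = 0.1216, h₀ = 1.4489 rad.
Bracket: h₀ sin ϕ sin δ + cos ϕ cos δ sin h₀ = 1.4489×-0.89337×0.06105 + 0.44932×0.99813×0.99258 = -0.079023 + 0.445152 = 0.366129.
Inverse-square distance factor (a/d)² = 1.0576² = 1.118518.
Q̄ = (S_0/π) × 1.118518 × [bracket] = (1467/π) × 1.118518 × 0.366129 = 191.2 W/m².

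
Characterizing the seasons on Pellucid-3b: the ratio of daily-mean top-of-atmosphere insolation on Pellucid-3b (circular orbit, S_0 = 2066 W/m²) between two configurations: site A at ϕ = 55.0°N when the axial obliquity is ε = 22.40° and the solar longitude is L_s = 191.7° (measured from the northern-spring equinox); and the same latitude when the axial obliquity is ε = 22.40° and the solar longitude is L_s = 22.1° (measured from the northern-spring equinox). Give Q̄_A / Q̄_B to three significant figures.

— Configuration A (ϕ=+55.0°):
Solar declination: sin δ = sin ε · sin L_s = sin 22.40° × sin 191.7° = -0.07728, so δ = -4.432°.
cos h₀ = −tan(+55.0°) tan(-4.432°) = 0.1107, h₀ = 1.4599 rad.
Bracket: h₀ sin ϕ sin δ + cos ϕ cos δ sin h₀ = 1.4599×0.81915×-0.07728 + 0.57358×0.99701×0.99385 = -0.092417 + 0.568348 = 0.475931.
Q̄ = (S_0/π) × [bracket] = (2066/π) × 0.475931 = 312.99 W/m².
— Configuration B (ϕ=+55.0°):
Solar declination: sin δ = sin ε · sin L_s = sin 22.40° × sin 22.1° = 0.14337, so δ = +8.243°.
cos h₀ = −tan(+55.0°) tan(+8.243°) = -0.2069, h₀ = 1.7792 rad.
Bracket: h₀ sin ϕ sin δ + cos ϕ cos δ sin h₀ = 1.7792×0.81915×0.14337 + 0.57358×0.98967×0.97836 = 0.208952 + 0.555371 = 0.764323.
Q̄ = (S_0/π) × [bracket] = (2066/π) × 0.764323 = 502.64 W/m².
Ratio Q̄_A / Q̄_B = 312.99 / 502.64 = 0.6227.

Q̄_A / Q̄_B ≈ 0.623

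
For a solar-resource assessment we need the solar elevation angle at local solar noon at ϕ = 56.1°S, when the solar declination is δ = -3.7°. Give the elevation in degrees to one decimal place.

37.6°

At local noon the hour angle is zero, so the zenith angle equals |ϕ − δ| = |-56.1° − (-3.700°)| = 52.400°.
Elevation = 90° − 52.400° = 37.6°.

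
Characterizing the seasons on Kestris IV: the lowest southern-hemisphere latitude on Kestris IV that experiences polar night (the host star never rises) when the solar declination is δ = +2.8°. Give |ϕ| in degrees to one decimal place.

|ϕ| = 87.2°

Polar night requires cos h₀ = −tan ϕ tan δ ≥ 1, i.e. tan ϕ tan δ ≤ −1.
The boundary is |tan ϕ| · |tan δ| = 1, so |ϕ| = 90° − |δ| = 90° − 2.8° = 87.2° in the southern hemisphere.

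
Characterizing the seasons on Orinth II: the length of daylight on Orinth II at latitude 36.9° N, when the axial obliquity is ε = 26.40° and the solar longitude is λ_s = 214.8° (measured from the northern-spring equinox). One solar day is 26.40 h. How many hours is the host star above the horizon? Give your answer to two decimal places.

11.53 h

Solar declination: sin δ = sin ε · sin λ_s = sin 26.40° × sin 214.8° = -0.25376, so δ = -14.700°.
cos H₀ = −tan φ · tan δ = −tan(+36.9°) × tan(-14.700°) = 0.1970, so H₀ = 1.3725 rad = 78.64°.
Daylight = 2H₀/(2π) × 26.40 h = (1.3725/π) × 26.40 = 11.53 h.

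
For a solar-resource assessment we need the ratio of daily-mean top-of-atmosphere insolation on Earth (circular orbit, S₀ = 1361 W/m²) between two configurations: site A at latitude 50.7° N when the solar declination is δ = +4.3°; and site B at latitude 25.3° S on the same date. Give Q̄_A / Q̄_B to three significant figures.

Q̄_A / Q̄_B ≈ 0.852

— Configuration A (φ=+50.7°):
cos H₀ = −tan(+50.7°) tan(+4.300°) = -0.0919, H₀ = 1.6628 rad.
Bracket: H₀ sin φ sin δ + cos φ cos δ sin H₀ = 1.6628×0.77384×0.07498 + 0.63338×0.99719×0.99577 = 0.096480 + 0.628929 = 0.725409.
Q̄ = (S₀/π) × [bracket] = (1361/π) × 0.725409 = 314.26 W/m².
— Configuration B (φ=-25.3°):
cos H₀ = −tan(-25.3°) tan(+4.300°) = 0.0355, H₀ = 1.5352 rad.
Bracket: H₀ sin φ sin δ + cos φ cos δ sin H₀ = 1.5352×-0.42736×0.07498 + 0.90408×0.99719×0.99937 = -0.049193 + 0.900972 = 0.851779.
Q̄ = (S₀/π) × [bracket] = (1361/π) × 0.851779 = 369.01 W/m².
Ratio Q̄_A / Q̄_B = 314.26 / 369.01 = 0.8516.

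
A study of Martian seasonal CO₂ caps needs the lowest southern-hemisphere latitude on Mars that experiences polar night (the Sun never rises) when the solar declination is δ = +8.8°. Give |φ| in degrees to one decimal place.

Polar night requires cos H₀ = −tan φ tan δ ≥ 1, i.e. tan φ tan δ ≤ −1.
The boundary is |tan φ| · |tan δ| = 1, so |φ| = 90° − |δ| = 90° − 8.8° = 81.2° in the southern hemisphere.

|φ| = 81.2°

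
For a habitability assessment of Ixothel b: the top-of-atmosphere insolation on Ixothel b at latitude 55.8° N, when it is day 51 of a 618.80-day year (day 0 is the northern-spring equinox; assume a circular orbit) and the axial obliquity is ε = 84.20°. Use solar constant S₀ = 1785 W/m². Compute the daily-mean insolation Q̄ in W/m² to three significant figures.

Q̄ ≈ 745 W/m²

Solar longitude: λ_s = 360° × (51 − 0)/618.80 = 29.670°.
sin δ = sin 84.20° × sin 29.670° = 0.49247, so δ = +29.503°.
cos H₀ = −tan(+55.8°) tan(+29.503°) = -0.8326, H₀ = 2.5546 rad.
Bracket: H₀ sin φ sin δ + cos φ cos δ sin H₀ = 2.5546×0.82708×0.49247 + 0.56208×0.87033×0.55384 = 1.040519 + 0.270936 = 1.311455.
Q̄ = (S₀/π) × [bracket] = (1785/π) × 1.311455 = 745.1 W/m².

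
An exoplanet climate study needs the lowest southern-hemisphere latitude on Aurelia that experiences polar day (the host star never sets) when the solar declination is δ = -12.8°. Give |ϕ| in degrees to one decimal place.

|ϕ| = 77.2°

Polar day requires cos h₀ = −tan ϕ tan δ ≤ −1, i.e. tan ϕ tan δ ≥ 1.
The boundary is |tan ϕ| · |tan δ| = 1, so |ϕ| = 90° − |δ| = 90° − 12.8° = 77.2° in the southern hemisphere.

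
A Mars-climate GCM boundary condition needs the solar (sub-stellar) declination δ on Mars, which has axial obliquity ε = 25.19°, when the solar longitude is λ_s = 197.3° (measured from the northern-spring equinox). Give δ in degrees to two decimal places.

δ = -7.27°

sin δ = sin ε · sin λ_s = sin 25.19° × sin 197.3° = -0.126569.
δ = arcsin(-0.126569) = -7.27°.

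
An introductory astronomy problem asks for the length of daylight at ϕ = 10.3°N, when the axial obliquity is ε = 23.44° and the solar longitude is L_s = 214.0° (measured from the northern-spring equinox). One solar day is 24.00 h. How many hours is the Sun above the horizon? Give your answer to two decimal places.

Solar declination: sin δ = sin ε · sin L_s = sin 23.44° × sin 214.0° = -0.22244, so δ = -12.852°.
cos h₀ = −tan ϕ · tan δ = −tan(+10.3°) × tan(-12.852°) = 0.0415, so h₀ = 1.5293 rad = 87.62°.
Daylight = 2h₀/(2π) × 24.00 h = (1.5293/π) × 24.00 = 11.68 h.

11.68 h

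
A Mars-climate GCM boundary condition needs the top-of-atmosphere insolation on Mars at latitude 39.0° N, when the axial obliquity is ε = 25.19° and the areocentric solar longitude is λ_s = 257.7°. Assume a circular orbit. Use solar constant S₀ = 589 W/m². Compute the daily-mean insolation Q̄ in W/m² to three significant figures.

sin δ = sin 25.19° × sin 257.7° = -0.41585, so δ = -24.573°.
cos H₀ = −tan(+39.0°) tan(-24.573°) = 0.3703, H₀ = 1.1915 rad.
Bracket: H₀ sin φ sin δ + cos φ cos δ sin H₀ = 1.1915×0.62932×-0.41585 + 0.77715×0.90943×0.92892 = -0.311819 + 0.656527 = 0.344708.
Q̄ = (S₀/π) × [bracket] = (589/π) × 0.344708 = 64.63 W/m².

Q̄ ≈ 64.6 W/m²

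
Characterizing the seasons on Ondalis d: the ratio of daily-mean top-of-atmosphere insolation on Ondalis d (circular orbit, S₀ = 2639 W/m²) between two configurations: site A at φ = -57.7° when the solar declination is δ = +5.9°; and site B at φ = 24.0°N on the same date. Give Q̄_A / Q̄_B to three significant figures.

— Configuration A (φ=-57.7°):
cos H₀ = −tan(-57.7°) tan(+5.900°) = 0.1635, H₀ = 1.4066 rad.
Bracket: H₀ sin φ sin δ + cos φ cos δ sin H₀ = 1.4066×-0.84526×0.10279 + 0.53435×0.99470×0.98655 = -0.122211 + 0.524369 = 0.402158.
Q̄ = (S₀/π) × [bracket] = (2639/π) × 0.402158 = 337.82 W/m².
— Configuration B (φ=+24.0°):
cos H₀ = −tan(+24.0°) tan(+5.900°) = -0.0460, H₀ = 1.6168 rad.
Bracket: H₀ sin φ sin δ + cos φ cos δ sin H₀ = 1.6168×0.40674×0.10279 + 0.91355×0.99470×0.99894 = 0.067596 + 0.907745 = 0.975341.
Q̄ = (S₀/π) × [bracket] = (2639/π) × 0.975341 = 819.31 W/m².
Ratio Q̄_A / Q̄_B = 337.82 / 819.31 = 0.4123.

Q̄_A / Q̄_B ≈ 0.412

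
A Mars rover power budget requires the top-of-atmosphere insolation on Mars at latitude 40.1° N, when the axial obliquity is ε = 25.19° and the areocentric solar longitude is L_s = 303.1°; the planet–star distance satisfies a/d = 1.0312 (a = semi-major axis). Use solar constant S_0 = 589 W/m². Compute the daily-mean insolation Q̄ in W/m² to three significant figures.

Q̄ ≈ 78.0 W/m²

sin δ = sin 25.19° × sin 303.1° = -0.35655, so δ = -20.889°.
cos h₀ = −tan(+40.1°) tan(-20.889°) = 0.3214, h₀ = 1.2436 rad.
Bracket: h₀ sin ϕ sin δ + cos ϕ cos δ sin h₀ = 1.2436×0.64412×-0.35655 + 0.76492×0.93428×0.94696 = -0.285606 + 0.676744 = 0.391138.
Inverse-square distance factor (a/d)² = 1.0312² = 1.063373.
Q̄ = (S_0/π) × 1.063373 × [bracket] = (589/π) × 1.063373 × 0.391138 = 77.98 W/m².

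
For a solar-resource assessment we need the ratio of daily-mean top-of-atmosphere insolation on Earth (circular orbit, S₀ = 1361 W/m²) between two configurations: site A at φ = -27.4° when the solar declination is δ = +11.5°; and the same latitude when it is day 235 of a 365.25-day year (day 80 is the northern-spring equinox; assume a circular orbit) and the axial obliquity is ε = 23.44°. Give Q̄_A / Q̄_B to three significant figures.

— Configuration A (φ=-27.4°):
cos H₀ = −tan(-27.4°) tan(+11.500°) = 0.1055, H₀ = 1.4651 rad.
Bracket: H₀ sin φ sin δ + cos φ cos δ sin H₀ = 1.4651×-0.46020×0.19937 + 0.88782×0.97992×0.99442 = -0.134423 + 0.865138 = 0.730715.
Q̄ = (S₀/π) × [bracket] = (1361/π) × 0.730715 = 316.56 W/m².
— Configuration B (φ=-27.4°):
Solar longitude: λ_s = 360° × (235 − 80)/365.25 = 152.772°.
sin δ = sin 23.44° × sin 152.772° = 0.18200, so δ = +10.486°.
cos H₀ = −tan(-27.4°) tan(+10.486°) = 0.0959, H₀ = 1.4747 rad.
Bracket: H₀ sin φ sin δ + cos φ cos δ sin H₀ = 1.4747×-0.46020×0.18200 + 0.88782×0.98330×0.99539 = -0.123516 + 0.868969 = 0.745453.
Q̄ = (S₀/π) × [bracket] = (1361/π) × 0.745453 = 322.94 W/m².
Ratio Q̄_A / Q̄_B = 316.56 / 322.94 = 0.9802.

Q̄_A / Q̄_B ≈ 0.980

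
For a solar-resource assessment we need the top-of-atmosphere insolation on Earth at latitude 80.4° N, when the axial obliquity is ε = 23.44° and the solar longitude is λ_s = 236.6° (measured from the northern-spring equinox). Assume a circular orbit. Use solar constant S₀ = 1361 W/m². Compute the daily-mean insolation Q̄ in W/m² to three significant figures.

Q̄ ≈ 0.00 W/m²

Solar declination: sin δ = sin ε · sin λ_s = sin 23.44° × sin 236.6° = -0.33209, so δ = -19.396°.
cos H₀ = −tan(+80.4°) tan(-19.396°) = 2.0816 ≥ 1 ⇒ polar night, H₀ = 0 and Q̄ = 0.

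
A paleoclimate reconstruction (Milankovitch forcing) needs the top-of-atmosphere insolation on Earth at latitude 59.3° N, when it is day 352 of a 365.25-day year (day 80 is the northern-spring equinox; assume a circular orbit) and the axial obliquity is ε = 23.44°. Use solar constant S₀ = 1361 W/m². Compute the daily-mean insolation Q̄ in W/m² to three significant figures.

Solar longitude: λ_s = 360° × (352 − 80)/365.25 = 268.090°.
sin δ = sin 23.44° × sin 268.090° = -0.39757, so δ = -23.426°.
cos H₀ = −tan(+59.3°) tan(-23.426°) = 0.7297, H₀ = 0.7529 rad.
Bracket: H₀ sin φ sin δ + cos φ cos δ sin H₀ = 0.7529×0.85985×-0.39757 + 0.51054×0.91757×0.68374 = -0.257379 + 0.320302 = 0.062923.
Q̄ = (S₀/π) × [bracket] = (1361/π) × 0.062923 = 27.26 W/m².

Q̄ ≈ 27.3 W/m²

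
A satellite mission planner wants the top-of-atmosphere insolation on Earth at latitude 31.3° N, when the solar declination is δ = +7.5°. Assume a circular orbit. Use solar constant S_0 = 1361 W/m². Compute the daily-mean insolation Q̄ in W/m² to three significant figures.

cos h₀ = −tan(+31.3°) tan(+7.500°) = -0.0800, h₀ = 1.6509 rad.
Bracket: h₀ sin ϕ sin δ + cos ϕ cos δ sin h₀ = 1.6509×0.51952×0.13053 + 0.85446×0.99144×0.99679 = 0.111952 + 0.844426 = 0.956378.
Q̄ = (S_0/π) × [bracket] = (1361/π) × 0.956378 = 414.3 W/m².

Q̄ ≈ 414 W/m²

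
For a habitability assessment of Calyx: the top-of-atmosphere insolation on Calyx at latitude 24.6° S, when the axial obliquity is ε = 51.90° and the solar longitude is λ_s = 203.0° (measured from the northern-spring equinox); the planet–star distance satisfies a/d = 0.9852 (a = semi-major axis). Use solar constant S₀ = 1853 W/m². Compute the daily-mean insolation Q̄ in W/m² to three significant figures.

Solar declination: sin δ = sin ε · sin λ_s = sin 51.90° × sin 203.0° = -0.30748, so δ = -17.907°.
cos H₀ = −tan(-24.6°) tan(-17.907°) = -0.1479, H₀ = 1.7193 rad.
Bracket: H₀ sin φ sin δ + cos φ cos δ sin H₀ = 1.7193×-0.41628×-0.30748 + 0.90924×0.95155×0.98900 = 0.220067 + 0.855670 = 1.075737.
Inverse-square distance factor (a/d)² = 0.9852² = 0.970619.
Q̄ = (S₀/π) × 0.970619 × [bracket] = (1853/π) × 0.970619 × 1.075737 = 615.9 W/m².

Q̄ ≈ 616 W/m²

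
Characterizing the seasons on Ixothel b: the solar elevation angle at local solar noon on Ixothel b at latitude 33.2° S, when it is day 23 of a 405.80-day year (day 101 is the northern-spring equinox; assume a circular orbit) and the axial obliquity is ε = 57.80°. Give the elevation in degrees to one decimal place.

Solar longitude: λ_s = 360° × (23 − 101)/405.80 = -69.197°, i.e. -69.197° + 360° = 290.803°.
sin δ = sin 57.80° × sin 290.803° = -0.79103, so δ = -52.281°.
At local noon the hour angle is zero, so the zenith angle equals |φ − δ| = |-33.2° − (-52.281°)| = 19.081°.
Elevation = 90° − 19.081° = 70.9°.

70.9°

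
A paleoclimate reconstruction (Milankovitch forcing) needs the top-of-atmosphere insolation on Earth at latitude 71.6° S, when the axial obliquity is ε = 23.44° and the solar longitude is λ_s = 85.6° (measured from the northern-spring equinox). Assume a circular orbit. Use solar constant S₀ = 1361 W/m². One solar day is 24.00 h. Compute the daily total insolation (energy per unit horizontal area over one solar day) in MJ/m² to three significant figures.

0.00 MJ/m²

Solar declination: sin δ = sin ε · sin λ_s = sin 23.44° × sin 85.6° = 0.39662, so δ = +23.367°.
cos H₀ = −tan(-71.6°) tan(+23.367°) = 1.2988 ≥ 1 ⇒ polar night, H₀ = 0 and Q̄ = 0.
Daily total = Q̄ × 24.00 h × 3600 s/h = 0.00 MJ/m².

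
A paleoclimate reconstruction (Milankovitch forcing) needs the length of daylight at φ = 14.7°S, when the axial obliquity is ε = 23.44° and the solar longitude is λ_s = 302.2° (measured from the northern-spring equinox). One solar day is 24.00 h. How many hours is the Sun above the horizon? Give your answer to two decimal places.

Solar declination: sin δ = sin ε · sin λ_s = sin 23.44° × sin 302.2° = -0.33661, so δ = -19.670°.
cos H₀ = −tan φ · tan δ = −tan(-14.7°) × tan(-19.670°) = -0.0938, so H₀ = 1.6647 rad = 95.38°.
Daylight = 2H₀/(2π) × 24.00 h = (1.6647/π) × 24.00 = 12.72 h.

12.72 h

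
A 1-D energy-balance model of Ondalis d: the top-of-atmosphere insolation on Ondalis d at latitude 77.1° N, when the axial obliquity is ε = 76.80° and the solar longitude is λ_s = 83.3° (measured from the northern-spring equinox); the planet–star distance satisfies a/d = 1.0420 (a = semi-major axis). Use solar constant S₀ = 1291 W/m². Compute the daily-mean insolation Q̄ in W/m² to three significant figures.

Solar declination: sin δ = sin ε · sin λ_s = sin 76.80° × sin 83.3° = 0.96693, so δ = +75.224°.
cos H₀ = −tan(+77.1°) tan(+75.224°) = -16.5535 ≤ −1 ⇒ polar day, H₀ = π.
Bracket: H₀ sin φ sin δ + cos φ cos δ sin H₀ = 3.1416×0.97476×0.96693 + 0.22325×0.25504×0.00000 = 2.961036 + 0.000000 = 2.961036.
Inverse-square distance factor (a/d)² = 1.0420² = 1.085764.
Q̄ = (S₀/π) × 1.085764 × [bracket] = (1291/π) × 1.085764 × 2.961036 = 1321 W/m².

Q̄ ≈ 1.32e+03 W/m²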